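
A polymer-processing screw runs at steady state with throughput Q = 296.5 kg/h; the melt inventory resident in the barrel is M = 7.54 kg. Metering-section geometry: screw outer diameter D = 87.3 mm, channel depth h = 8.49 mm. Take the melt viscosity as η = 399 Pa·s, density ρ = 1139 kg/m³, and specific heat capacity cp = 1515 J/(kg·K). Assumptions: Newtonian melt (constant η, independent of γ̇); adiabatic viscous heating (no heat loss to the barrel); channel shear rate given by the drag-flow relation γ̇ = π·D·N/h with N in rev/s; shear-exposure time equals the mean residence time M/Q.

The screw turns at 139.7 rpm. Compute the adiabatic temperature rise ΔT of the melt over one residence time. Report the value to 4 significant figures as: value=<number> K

Throughput in SI: Q_s = 296.5 kg/h ÷ 3600 s/h = 0.0823611 kg/s
Mean residence time: t_res = M/Q_s = 7.54 kg / 0.0823611 kg/s = 91.5481 s
Geometry in metres: D = 87.3 mm → 0.0873 m, h = 8.49 mm → 0.00849 m; screw speed N = 139.7 rpm = 2.32833 rev/s
γ̇ = π D N / h = (π)(0.0873)(2.32833) / 0.00849 = 75.2145 s⁻¹
Adiabatic rise: ΔT = η γ̇² t_res / (ρ cp) = 399·(75.2145)²·91.5481 / (1139·1515) = 119.754 K

value=119.8 K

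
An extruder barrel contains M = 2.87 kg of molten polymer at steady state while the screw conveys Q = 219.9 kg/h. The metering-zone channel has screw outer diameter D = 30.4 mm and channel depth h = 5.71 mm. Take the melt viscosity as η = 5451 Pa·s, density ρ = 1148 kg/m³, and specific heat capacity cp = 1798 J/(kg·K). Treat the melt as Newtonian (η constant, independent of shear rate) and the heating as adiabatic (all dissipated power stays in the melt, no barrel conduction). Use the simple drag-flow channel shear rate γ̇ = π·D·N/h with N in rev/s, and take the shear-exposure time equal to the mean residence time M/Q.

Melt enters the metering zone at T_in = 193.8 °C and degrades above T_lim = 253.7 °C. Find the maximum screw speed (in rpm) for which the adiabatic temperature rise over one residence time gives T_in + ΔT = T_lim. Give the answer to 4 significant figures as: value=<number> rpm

Throughput in SI: Q_s = 219.9 kg/h ÷ 3600 s/h = 0.0610833 kg/s
t_res = M / Q_s = 2.87 ÷ 0.0610833 = 46.985 s
Geometry in SI: D = 30.4 mm → 0.0304 m, h = 5.71 mm → 0.00571 m
ΔT_a = T_lim − T_in = 253.7 − 193.8 = 59.9 K
Invert ΔT = ηγ̇²t_res/(ρcp) for γ̇: γ̇_max² = ΔT_a ρ cp / (η t_res) = 59.9·1148·1798 / (5451·46.985) = 482.751 s⁻²
γ̇_max = sqrt(482.751) = 21.9716 s⁻¹
N_max = γ̇_max h / (πD) = 21.9716·0.00571/(π·0.0304) = 1.31363 rev/s → ×60 = 78.818 rpm

value=78.82 rpm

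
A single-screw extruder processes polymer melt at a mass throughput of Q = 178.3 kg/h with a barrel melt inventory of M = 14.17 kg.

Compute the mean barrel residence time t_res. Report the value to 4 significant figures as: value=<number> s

value=286.1 s

Throughput in SI: Q_s = 178.3 kg/h ÷ 3600 s/h = 0.0495278 kg/s
t_res = M / Q_s = 14.17 ÷ 0.0495278 = 286.102 s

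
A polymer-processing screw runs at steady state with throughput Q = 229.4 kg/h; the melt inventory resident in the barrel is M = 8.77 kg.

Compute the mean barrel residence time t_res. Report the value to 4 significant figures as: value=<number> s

value=137.6 s

Convert throughput: Q = 229.4 kg/h = 229.4/3600 = 0.0637222 kg/s
t_res = M / Q_s = 8.77 ÷ 0.0637222 = 137.629 s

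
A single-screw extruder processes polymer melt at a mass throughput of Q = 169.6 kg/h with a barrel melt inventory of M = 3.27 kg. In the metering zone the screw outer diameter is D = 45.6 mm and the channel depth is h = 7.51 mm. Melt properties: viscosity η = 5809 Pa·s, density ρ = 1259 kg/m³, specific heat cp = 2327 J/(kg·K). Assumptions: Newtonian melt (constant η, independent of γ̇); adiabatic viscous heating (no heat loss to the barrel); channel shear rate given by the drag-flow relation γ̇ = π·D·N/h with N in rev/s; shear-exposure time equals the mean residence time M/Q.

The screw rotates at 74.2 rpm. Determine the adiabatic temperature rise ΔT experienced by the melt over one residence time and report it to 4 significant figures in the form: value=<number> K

value=76.59 K

Convert throughput: Q = 169.6 kg/h = 169.6/3600 = 0.0471111 kg/s
t_res = M / Q_s = 3.27 ÷ 0.0471111 = 69.4104 s
D = 45.6 mm = 0.0456 m;  h = 7.51 mm = 0.00751 m;  N = 74.2 rpm / 60 = 1.23667 rev/s
γ̇ = π·D·N / h = π · 0.0456 · 1.23667 / 0.00751 = 23.59 s⁻¹
ΔT = η·γ̇²·t_res/(ρ·cp) = [5809 × 23.59² × 69.4104] / [1259 × 2327] = 76.5876 K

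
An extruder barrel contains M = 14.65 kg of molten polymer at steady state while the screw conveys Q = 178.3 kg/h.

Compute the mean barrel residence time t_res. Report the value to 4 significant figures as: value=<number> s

value=295.8 s

Throughput in SI: Q_s = 178.3 kg/h ÷ 3600 s/h = 0.0495278 kg/s
Mean residence time: t_res = M/Q_s = 14.65 kg / 0.0495278 kg/s = 295.794 s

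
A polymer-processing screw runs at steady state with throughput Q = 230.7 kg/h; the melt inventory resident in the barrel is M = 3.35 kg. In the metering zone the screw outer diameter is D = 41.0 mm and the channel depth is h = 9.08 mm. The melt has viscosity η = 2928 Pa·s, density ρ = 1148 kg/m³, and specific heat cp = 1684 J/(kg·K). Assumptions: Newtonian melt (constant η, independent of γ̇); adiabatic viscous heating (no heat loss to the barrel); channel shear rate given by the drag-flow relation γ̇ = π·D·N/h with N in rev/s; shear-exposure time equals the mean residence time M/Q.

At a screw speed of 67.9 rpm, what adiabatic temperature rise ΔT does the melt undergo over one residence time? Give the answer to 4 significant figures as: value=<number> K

Q_s = Q / 3600 = 230.7 / 3600 = 0.0640833 kg/s
t_res = M / Q_s = 3.35 ÷ 0.0640833 = 52.2757 s
Convert to SI: D = 0.041 m, h = 0.00908 m, N = 67.9/60 = 1.13167 rev/s
Shear rate: γ̇ = πDN/h = π·0.041·1.13167/0.00908 = 16.0534 s⁻¹
Adiabatic rise: ΔT = η γ̇² t_res / (ρ cp) = 2928·(16.0534)²·52.2757 / (1148·1684) = 20.4042 K

value=20.40 K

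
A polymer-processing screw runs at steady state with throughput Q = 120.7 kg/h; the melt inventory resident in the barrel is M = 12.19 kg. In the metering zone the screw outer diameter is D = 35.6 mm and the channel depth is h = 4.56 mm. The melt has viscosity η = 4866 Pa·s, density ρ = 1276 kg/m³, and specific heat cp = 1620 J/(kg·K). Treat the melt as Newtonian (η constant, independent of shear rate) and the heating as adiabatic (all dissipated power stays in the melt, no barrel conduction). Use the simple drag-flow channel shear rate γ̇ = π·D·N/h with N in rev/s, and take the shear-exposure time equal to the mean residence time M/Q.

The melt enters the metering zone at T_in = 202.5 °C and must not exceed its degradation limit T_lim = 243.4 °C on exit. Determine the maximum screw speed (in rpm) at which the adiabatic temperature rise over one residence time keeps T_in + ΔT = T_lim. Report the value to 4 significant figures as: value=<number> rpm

value=16.91 rpm

Throughput in SI: Q_s = 120.7 kg/h ÷ 3600 s/h = 0.0335278 kg/s
Mean residence time: t_res = M/Q_s = 12.19 kg / 0.0335278 kg/s = 363.579 s
D = 35.6 mm = 0.0356 m;  h = 4.56 mm = 0.00456 m
Allowable rise: ΔT_a = T_lim − T_in = 243.4 − 202.5 = 40.9 K
γ̇_max² = ΔT_a·ρ·cp/(η·t_res) = 40.9·1276·1620/(4866·363.579) = 47.7879 s⁻²
γ̇_max = sqrt(47.7879) = 6.91288 s⁻¹
N_max = γ̇_max h / (πD) = 6.91288·0.00456/(π·0.0356) = 0.281854 rev/s → ×60 = 16.9112 rpm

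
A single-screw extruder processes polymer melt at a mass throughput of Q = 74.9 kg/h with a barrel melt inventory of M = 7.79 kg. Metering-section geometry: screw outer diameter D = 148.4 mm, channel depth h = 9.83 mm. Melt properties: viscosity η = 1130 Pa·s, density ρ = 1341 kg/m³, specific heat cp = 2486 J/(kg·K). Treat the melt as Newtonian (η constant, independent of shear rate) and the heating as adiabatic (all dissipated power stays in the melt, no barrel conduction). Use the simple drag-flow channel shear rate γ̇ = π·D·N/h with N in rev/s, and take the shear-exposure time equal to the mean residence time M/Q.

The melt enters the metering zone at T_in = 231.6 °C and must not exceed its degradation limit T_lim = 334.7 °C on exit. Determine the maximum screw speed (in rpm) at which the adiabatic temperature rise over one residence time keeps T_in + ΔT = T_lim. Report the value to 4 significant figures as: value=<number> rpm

value=36.06 rpm

Throughput in SI: Q_s = 74.9 kg/h ÷ 3600 s/h = 0.0208056 kg/s
Mean residence time: t_res = M/Q_s = 7.79 kg / 0.0208056 kg/s = 374.419 s
D = 148.4 mm = 0.1484 m;  h = 9.83 mm = 0.00983 m
ΔT_a = T_lim − T_in = 334.7 °C − 231.6 °C = 103.1 K
γ̇_max² = ΔT_a·ρ·cp/(η·t_res) = 103.1·1341·2486/(1130·374.419) = 812.366 s⁻²
γ̇_max = √812.366 = 28.502 s⁻¹
N_max = γ̇_max·h / (π·D) = 28.502 · 0.00983 / (π · 0.1484) = 0.60096 rev/s = 36.0576 rpm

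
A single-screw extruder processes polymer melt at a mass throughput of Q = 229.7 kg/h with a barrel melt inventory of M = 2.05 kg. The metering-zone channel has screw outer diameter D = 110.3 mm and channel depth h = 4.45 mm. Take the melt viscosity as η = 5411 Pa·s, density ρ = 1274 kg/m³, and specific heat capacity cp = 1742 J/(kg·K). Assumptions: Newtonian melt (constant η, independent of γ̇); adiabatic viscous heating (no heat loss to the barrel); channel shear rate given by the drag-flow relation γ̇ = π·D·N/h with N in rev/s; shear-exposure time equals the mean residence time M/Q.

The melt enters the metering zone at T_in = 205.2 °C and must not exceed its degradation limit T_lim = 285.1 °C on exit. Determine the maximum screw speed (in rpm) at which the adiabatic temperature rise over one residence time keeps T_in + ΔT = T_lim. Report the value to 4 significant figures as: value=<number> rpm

value=24.61 rpm

Throughput in SI: Q_s = 229.7 kg/h ÷ 3600 s/h = 0.0638056 kg/s
Mean residence time: t_res = M/Q_s = 2.05 kg / 0.0638056 kg/s = 32.1289 s
Geometry in SI: D = 110.3 mm → 0.1103 m, h = 4.45 mm → 0.00445 m
ΔT_a = T_lim − T_in = 285.1 − 205.2 = 79.9 K
γ̇_max² = ΔT_a·ρ·cp / (η·t_res) = [79.9 × 1274 × 1742] / [5411 × 32.1289] = 1019.98 s⁻²
Take the square root: γ̇_max = √(1019.98) = 31.9371 s⁻¹
N_max = γ̇_max·h / (π·D) = 31.9371 · 0.00445 / (π · 0.1103) = 0.410138 rev/s = 24.6083 rpm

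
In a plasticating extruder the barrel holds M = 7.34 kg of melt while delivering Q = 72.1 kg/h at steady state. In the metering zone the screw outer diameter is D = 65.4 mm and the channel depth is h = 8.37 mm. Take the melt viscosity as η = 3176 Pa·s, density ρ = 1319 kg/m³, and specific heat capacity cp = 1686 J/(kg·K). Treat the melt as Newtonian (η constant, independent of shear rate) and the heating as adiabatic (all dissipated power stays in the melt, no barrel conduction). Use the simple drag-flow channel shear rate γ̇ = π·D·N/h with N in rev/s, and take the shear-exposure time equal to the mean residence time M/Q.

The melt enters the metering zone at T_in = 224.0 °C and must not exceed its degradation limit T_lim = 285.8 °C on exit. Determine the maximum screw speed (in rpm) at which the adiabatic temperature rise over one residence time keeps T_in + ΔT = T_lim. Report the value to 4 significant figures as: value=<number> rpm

value=26.56 rpm

Throughput in SI: Q_s = 72.1 kg/h ÷ 3600 s/h = 0.0200278 kg/s
t_res = M / Q_s = 7.34 / 0.0200278 = 366.491 s
Geometry in SI: D = 65.4 mm → 0.0654 m, h = 8.37 mm → 0.00837 m
ΔT_a = T_lim − T_in = 285.8 − 224.0 = 61.8 K
γ̇_max² = ΔT_a·ρ·cp/(η·t_res) = 61.8·1319·1686/(3176·366.491) = 118.072 s⁻²
Take the square root: γ̇_max = √(118.072) = 10.8661 s⁻¹
N_max = γ̇_max h / (πD) = 10.8661·0.00837/(π·0.0654) = 0.442661 rev/s → ×60 = 26.5597 rpm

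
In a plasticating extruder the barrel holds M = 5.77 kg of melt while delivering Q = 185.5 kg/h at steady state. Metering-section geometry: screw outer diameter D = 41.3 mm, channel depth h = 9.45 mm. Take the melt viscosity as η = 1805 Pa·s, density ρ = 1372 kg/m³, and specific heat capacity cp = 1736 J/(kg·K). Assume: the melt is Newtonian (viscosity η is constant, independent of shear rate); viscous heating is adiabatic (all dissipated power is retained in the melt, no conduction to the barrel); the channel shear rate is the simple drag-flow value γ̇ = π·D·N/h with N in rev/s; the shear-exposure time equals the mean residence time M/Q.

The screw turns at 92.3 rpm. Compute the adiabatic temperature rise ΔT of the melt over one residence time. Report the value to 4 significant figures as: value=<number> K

Convert throughput: Q = 185.5 kg/h = 185.5/3600 = 0.0515278 kg/s
t_res = M / Q_s = 5.77 ÷ 0.0515278 = 111.978 s
Geometry in metres: D = 41.3 mm → 0.0413 m, h = 9.45 mm → 0.00945 m; screw speed N = 92.3 rpm = 1.53833 rev/s
Shear rate: γ̇ = πDN/h = π·0.0413·1.53833/0.00945 = 21.1212 s⁻¹
Adiabatic rise: ΔT = η γ̇² t_res / (ρ cp) = 1805·(21.1212)²·111.978 / (1372·1736) = 37.8569 K

value=37.86 K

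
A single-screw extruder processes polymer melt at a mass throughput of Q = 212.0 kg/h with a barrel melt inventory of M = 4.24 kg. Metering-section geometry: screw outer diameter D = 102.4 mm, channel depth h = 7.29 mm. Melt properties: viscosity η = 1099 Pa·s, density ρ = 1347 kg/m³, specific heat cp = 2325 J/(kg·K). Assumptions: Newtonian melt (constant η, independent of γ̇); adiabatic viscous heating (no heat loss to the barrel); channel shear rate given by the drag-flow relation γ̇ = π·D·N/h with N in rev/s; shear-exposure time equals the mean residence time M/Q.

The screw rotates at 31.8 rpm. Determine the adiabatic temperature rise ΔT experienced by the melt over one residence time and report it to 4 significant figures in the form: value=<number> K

Convert throughput: Q = 212.0 kg/h = 212.0/3600 = 0.0588889 kg/s
t_res = M / Q_s = 4.24 / 0.0588889 = 72 s
D = 102.4 mm = 0.1024 m;  h = 7.29 mm = 0.00729 m;  N = 31.8 rpm / 60 = 0.53 rev/s
γ̇ = π·D·N / h = π · 0.1024 · 0.53 / 0.00729 = 23.3883 s⁻¹
Adiabatic rise: ΔT = η γ̇² t_res / (ρ cp) = 1099·(23.3883)²·72 / (1347·2325) = 13.8209 K

value=13.82 K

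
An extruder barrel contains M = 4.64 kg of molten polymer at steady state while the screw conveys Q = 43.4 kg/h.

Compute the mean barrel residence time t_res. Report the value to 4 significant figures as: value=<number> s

Throughput in SI: Q_s = 43.4 kg/h ÷ 3600 s/h = 0.0120556 kg/s
t_res = M / Q_s = 4.64 ÷ 0.0120556 = 384.885 s

value=384.9 s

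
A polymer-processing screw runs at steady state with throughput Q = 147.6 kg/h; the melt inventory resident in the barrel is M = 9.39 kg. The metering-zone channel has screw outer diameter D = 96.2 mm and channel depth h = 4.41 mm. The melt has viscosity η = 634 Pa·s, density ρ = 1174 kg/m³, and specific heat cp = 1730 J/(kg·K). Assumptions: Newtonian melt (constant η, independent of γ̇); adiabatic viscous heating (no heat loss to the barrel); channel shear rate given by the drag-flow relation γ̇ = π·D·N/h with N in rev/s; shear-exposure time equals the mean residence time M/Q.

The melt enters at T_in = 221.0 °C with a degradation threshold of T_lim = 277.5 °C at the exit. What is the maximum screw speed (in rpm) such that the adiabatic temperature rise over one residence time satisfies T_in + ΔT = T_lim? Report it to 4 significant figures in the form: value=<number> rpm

value=24.61 rpm

Convert throughput: Q = 147.6 kg/h = 147.6/3600 = 0.041 kg/s
Mean residence time: t_res = M/Q_s = 9.39 kg / 0.041 kg/s = 229.024 s
D = 96.2 mm = 0.0962 m;  h = 4.41 mm = 0.00441 m
ΔT_a = T_lim − T_in = 277.5 °C − 221.0 °C = 56.5 K
γ̇_max² = ΔT_a·ρ·cp/(η·t_res) = 56.5·1174·1730/(634·229.024) = 790.299 s⁻²
Take the square root: γ̇_max = √(790.299) = 28.1123 s⁻¹
N_max = γ̇_max·h / (π·D) = 28.1123 · 0.00441 / (π · 0.0962) = 0.410213 rev/s = 24.6128 rpm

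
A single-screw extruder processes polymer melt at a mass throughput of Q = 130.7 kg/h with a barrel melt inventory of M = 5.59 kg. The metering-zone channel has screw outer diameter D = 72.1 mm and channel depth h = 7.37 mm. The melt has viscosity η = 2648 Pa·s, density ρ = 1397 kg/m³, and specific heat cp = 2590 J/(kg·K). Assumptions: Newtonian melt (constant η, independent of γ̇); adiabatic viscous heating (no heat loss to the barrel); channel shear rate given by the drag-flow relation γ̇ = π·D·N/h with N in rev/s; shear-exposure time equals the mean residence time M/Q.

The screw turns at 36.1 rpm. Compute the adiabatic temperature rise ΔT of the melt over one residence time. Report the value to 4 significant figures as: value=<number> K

Q_s = Q / 3600 = 130.7 / 3600 = 0.0363056 kg/s
t_res = M / Q_s = 5.59 ÷ 0.0363056 = 153.971 s
Geometry in metres: D = 72.1 mm → 0.0721 m, h = 7.37 mm → 0.00737 m; screw speed N = 36.1 rpm = 0.601667 rev/s
γ̇ = π·D·N / h = π · 0.0721 · 0.601667 / 0.00737 = 18.4916 s⁻¹
ΔT = η·γ̇²·t_res / (ρ·cp) = 2648 · (18.4916)² · 153.971 / (1397 · 2590) = 38.5308 K

value=38.53 K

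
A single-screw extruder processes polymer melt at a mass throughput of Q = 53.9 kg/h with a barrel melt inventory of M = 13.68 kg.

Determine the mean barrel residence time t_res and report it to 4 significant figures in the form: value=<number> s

value=913.7 s

Throughput in SI: Q_s = 53.9 kg/h ÷ 3600 s/h = 0.0149722 kg/s
Mean residence time: t_res = M/Q_s = 13.68 kg / 0.0149722 kg/s = 913.692 s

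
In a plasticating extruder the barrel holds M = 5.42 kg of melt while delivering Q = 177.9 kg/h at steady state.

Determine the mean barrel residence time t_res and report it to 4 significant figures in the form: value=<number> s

value=109.7 s

Throughput in SI: Q_s = 177.9 kg/h ÷ 3600 s/h = 0.0494167 kg/s
t_res = M / Q_s = 5.42 ÷ 0.0494167 = 109.68 s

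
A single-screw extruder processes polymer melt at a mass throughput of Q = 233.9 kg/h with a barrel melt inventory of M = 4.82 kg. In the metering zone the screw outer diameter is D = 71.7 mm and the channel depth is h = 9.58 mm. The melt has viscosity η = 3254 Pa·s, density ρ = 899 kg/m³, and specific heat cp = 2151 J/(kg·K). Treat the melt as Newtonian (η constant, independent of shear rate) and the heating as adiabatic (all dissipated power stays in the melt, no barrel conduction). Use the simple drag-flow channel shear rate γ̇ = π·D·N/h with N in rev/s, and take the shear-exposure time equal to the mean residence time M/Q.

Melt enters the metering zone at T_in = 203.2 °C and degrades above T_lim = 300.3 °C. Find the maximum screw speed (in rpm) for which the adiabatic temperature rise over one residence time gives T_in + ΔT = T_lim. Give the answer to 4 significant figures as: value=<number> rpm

Convert throughput: Q = 233.9 kg/h = 233.9/3600 = 0.0649722 kg/s
t_res = M / Q_s = 4.82 ÷ 0.0649722 = 74.1855 s
D = 71.7 mm = 0.0717 m;  h = 9.58 mm = 0.00958 m
Allowable rise: ΔT_a = T_lim − T_in = 300.3 − 203.2 = 97.1 K
Invert ΔT = ηγ̇²t_res/(ρcp) for γ̇: γ̇_max² = ΔT_a ρ cp / (η t_res) = 97.1·899·2151 / (3254·74.1855) = 777.826 s⁻²
γ̇_max = √777.826 = 27.8895 s⁻¹
N_max = γ̇_max·h / (π·D) = 27.8895 · 0.00958 / (π · 0.0717) = 1.18614 rev/s = 71.1687 rpm

value=71.17 rpm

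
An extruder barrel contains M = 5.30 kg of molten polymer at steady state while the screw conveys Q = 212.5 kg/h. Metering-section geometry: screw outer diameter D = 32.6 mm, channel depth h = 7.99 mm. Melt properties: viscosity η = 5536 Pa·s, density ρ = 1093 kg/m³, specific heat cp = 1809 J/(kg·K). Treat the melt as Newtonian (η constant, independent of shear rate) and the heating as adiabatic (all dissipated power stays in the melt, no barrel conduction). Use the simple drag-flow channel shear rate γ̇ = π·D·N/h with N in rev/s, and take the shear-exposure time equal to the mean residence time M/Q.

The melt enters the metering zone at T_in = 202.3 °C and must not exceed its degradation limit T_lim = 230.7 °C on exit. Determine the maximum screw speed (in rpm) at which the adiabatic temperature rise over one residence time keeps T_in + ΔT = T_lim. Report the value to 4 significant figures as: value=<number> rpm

value=49.75 rpm

Convert throughput: Q = 212.5 kg/h = 212.5/3600 = 0.0590278 kg/s
t_res = M / Q_s = 5.30 / 0.0590278 = 89.7882 s
Convert to metres: D = 0.0326 m, h = 0.00799 m
Allowable rise: ΔT_a = T_lim − T_in = 230.7 − 202.3 = 28.4 K
γ̇_max² = ΔT_a·ρ·cp/(η·t_res) = 28.4·1093·1809/(5536·89.7882) = 112.97 s⁻²
γ̇_max = sqrt(112.97) = 10.6287 s⁻¹
N_max = γ̇_max·h / (π·D) = 10.6287 · 0.00799 / (π · 0.0326) = 0.829202 rev/s = 49.7521 rpm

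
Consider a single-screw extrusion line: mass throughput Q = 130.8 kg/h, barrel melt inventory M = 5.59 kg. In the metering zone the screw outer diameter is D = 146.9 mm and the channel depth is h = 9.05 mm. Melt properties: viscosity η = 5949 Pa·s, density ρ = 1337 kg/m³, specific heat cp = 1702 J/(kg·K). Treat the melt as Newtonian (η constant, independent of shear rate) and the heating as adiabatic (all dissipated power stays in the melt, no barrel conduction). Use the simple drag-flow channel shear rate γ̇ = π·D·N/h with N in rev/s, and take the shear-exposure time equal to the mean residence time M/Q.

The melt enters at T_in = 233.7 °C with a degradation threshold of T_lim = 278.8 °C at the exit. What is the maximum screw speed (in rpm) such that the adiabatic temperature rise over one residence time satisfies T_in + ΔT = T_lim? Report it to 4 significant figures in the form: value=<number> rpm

Throughput in SI: Q_s = 130.8 kg/h ÷ 3600 s/h = 0.0363333 kg/s
t_res = M / Q_s = 5.59 / 0.0363333 = 153.853 s
Geometry in SI: D = 146.9 mm → 0.1469 m, h = 9.05 mm → 0.00905 m
ΔT_a = T_lim − T_in = 278.8 − 233.7 = 45.1 K
γ̇_max² = ΔT_a·ρ·cp / (η·t_res) = [45.1 × 1337 × 1702] / [5949 × 153.853] = 112.129 s⁻²
Take the square root: γ̇_max = √(112.129) = 10.5891 s⁻¹
Solve γ̇ = πDN/h for N: N_max = γ̇_max·h/(π·D) = 10.5891 × 0.00905 / (π × 0.1469) = 0.207652 rev/s = 12.4591 rpm

value=12.46 rpm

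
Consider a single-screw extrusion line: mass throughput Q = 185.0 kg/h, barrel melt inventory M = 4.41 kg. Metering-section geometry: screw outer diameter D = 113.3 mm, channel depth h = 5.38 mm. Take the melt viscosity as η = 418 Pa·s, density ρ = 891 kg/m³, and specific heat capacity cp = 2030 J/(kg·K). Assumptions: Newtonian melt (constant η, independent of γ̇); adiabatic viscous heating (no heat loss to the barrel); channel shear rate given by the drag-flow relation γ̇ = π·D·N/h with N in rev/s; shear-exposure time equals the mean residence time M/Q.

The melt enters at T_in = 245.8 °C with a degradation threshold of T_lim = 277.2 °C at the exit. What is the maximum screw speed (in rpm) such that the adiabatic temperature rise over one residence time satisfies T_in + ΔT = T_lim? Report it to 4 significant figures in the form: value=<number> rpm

value=36.09 rpm

Throughput in SI: Q_s = 185.0 kg/h ÷ 3600 s/h = 0.0513889 kg/s
Mean residence time: t_res = M/Q_s = 4.41 kg / 0.0513889 kg/s = 85.8162 s
Geometry in SI: D = 113.3 mm → 0.1133 m, h = 5.38 mm → 0.00538 m
ΔT_a = T_lim − T_in = 277.2 °C − 245.8 °C = 31.4 K
Invert ΔT = ηγ̇²t_res/(ρcp) for γ̇: γ̇_max² = ΔT_a ρ cp / (η t_res) = 31.4·891·2030 / (418·85.8162) = 1583.28 s⁻²
γ̇_max = √1583.28 = 39.7905 s⁻¹
Solve γ̇ = πDN/h for N: N_max = γ̇_max·h/(π·D) = 39.7905 × 0.00538 / (π × 0.1133) = 0.601425 rev/s = 36.0855 rpm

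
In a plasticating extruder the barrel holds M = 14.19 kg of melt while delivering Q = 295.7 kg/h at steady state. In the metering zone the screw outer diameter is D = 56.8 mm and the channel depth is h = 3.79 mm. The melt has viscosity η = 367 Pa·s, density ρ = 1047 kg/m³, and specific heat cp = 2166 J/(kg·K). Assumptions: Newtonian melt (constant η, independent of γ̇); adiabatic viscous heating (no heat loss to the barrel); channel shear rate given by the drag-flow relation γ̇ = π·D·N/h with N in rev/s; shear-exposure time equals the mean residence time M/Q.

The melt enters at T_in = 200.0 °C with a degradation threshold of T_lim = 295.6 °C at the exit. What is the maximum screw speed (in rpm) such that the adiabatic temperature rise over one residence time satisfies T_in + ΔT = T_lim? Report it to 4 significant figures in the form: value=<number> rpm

value=74.52 rpm

Q_s = Q / 3600 = 295.7 / 3600 = 0.0821389 kg/s
t_res = M / Q_s = 14.19 ÷ 0.0821389 = 172.756 s
Geometry in SI: D = 56.8 mm → 0.0568 m, h = 3.79 mm → 0.00379 m
Allowable rise: ΔT_a = T_lim − T_in = 295.6 − 200.0 = 95.6 K
Invert ΔT = ηγ̇²t_res/(ρcp) for γ̇: γ̇_max² = ΔT_a ρ cp / (η t_res) = 95.6·1047·2166 / (367·172.756) = 3419.51 s⁻²
γ̇_max = √3419.51 = 58.4765 s⁻¹
N_max = γ̇_max h / (πD) = 58.4765·0.00379/(π·0.0568) = 1.242 rev/s → ×60 = 74.5202 rpm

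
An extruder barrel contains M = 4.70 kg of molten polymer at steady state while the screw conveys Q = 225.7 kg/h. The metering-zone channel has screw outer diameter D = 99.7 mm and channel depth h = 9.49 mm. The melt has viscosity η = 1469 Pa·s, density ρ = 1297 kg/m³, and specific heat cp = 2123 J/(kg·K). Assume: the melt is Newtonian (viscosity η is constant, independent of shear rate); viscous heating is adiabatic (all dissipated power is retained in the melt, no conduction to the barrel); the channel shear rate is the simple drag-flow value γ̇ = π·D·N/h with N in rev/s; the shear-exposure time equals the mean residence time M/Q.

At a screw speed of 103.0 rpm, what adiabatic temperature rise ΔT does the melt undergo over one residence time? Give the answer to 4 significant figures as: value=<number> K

Convert throughput: Q = 225.7 kg/h = 225.7/3600 = 0.0626944 kg/s
t_res = M / Q_s = 4.70 ÷ 0.0626944 = 74.9668 s
Convert to SI: D = 0.0997 m, h = 0.00949 m, N = 103.0/60 = 1.71667 rev/s
γ̇ = π·D·N / h = π · 0.0997 · 1.71667 / 0.00949 = 56.6585 s⁻¹
ΔT = η·γ̇²·t_res / (ρ·cp) = 1469 · (56.6585)² · 74.9668 / (1297 · 2123) = 128.39 K

value=128.4 K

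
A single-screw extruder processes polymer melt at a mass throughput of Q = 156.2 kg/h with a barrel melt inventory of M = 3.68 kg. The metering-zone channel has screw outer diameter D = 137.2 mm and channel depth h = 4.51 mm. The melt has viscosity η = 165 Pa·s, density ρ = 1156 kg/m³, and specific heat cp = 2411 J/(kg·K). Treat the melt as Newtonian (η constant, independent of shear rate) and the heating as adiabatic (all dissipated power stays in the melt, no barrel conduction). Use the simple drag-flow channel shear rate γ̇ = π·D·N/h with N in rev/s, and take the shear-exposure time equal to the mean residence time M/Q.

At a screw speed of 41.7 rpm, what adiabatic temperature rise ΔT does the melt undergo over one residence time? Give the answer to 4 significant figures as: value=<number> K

Throughput in SI: Q_s = 156.2 kg/h ÷ 3600 s/h = 0.0433889 kg/s
t_res = M / Q_s = 3.68 ÷ 0.0433889 = 84.8143 s
Geometry in metres: D = 137.2 mm → 0.1372 m, h = 4.51 mm → 0.00451 m; screw speed N = 41.7 rpm = 0.695 rev/s
γ̇ = π D N / h = (π)(0.1372)(0.695) / 0.00451 = 66.422 s⁻¹
Adiabatic rise: ΔT = η γ̇² t_res / (ρ cp) = 165·(66.422)²·84.8143 / (1156·2411) = 22.1525 K

value=22.15 K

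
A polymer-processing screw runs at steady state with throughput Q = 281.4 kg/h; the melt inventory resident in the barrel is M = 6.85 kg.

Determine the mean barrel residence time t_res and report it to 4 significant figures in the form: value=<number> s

value=87.63 s

Q_s = Q / 3600 = 281.4 / 3600 = 0.0781667 kg/s
t_res = M / Q_s = 6.85 / 0.0781667 = 87.6333 s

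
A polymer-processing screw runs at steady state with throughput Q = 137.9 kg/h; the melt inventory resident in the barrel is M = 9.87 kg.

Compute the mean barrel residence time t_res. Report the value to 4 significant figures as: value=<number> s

Q_s = Q / 3600 = 137.9 / 3600 = 0.0383056 kg/s
t_res = M / Q_s = 9.87 / 0.0383056 = 257.665 s

value=257.7 s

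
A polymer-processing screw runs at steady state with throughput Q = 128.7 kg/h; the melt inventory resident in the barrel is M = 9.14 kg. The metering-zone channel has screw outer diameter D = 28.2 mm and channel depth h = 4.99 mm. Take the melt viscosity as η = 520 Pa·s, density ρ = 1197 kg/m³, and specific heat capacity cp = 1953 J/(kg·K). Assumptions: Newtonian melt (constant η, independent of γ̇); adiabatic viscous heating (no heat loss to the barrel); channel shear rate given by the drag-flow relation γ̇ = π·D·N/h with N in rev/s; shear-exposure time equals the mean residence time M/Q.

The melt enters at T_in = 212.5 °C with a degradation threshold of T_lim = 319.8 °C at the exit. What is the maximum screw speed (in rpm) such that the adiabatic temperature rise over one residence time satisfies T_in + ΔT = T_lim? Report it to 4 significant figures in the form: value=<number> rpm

Throughput in SI: Q_s = 128.7 kg/h ÷ 3600 s/h = 0.03575 kg/s
t_res = M / Q_s = 9.14 ÷ 0.03575 = 255.664 s
D = 28.2 mm = 0.0282 m;  h = 4.99 mm = 0.00499 m
ΔT_a = T_lim − T_in = 319.8 − 212.5 = 107.3 K
γ̇_max² = ΔT_a·ρ·cp/(η·t_res) = 107.3·1197·1953/(520·255.664) = 1886.79 s⁻²
γ̇_max = sqrt(1886.79) = 43.4371 s⁻¹
Solve γ̇ = πDN/h for N: N_max = γ̇_max·h/(π·D) = 43.4371 × 0.00499 / (π × 0.0282) = 2.4466 rev/s = 146.796 rpm

value=146.8 rpm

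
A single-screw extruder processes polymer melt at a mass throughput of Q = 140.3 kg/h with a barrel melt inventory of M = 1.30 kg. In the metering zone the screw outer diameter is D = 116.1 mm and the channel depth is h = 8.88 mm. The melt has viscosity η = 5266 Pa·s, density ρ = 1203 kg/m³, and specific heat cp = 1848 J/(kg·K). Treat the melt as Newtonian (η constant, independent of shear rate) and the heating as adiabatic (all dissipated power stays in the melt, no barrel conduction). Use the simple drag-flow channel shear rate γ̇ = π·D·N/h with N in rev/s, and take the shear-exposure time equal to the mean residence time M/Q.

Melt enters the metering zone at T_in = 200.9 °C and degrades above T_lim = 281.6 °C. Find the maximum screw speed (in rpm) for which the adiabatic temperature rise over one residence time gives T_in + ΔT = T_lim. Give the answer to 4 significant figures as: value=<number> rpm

value=46.68 rpm

Q_s = Q / 3600 = 140.3 / 3600 = 0.0389722 kg/s
t_res = M / Q_s = 1.30 ÷ 0.0389722 = 33.3571 s
D = 116.1 mm = 0.1161 m;  h = 8.88 mm = 0.00888 m
Allowable rise: ΔT_a = T_lim − T_in = 281.6 − 200.9 = 80.7 K
Invert ΔT = ηγ̇²t_res/(ρcp) for γ̇: γ̇_max² = ΔT_a ρ cp / (η t_res) = 80.7·1203·1848 / (5266·33.3571) = 1021.34 s⁻²
γ̇_max = √1021.34 = 31.9585 s⁻¹
N_max = γ̇_max h / (πD) = 31.9585·0.00888/(π·0.1161) = 0.778067 rev/s → ×60 = 46.684 rpm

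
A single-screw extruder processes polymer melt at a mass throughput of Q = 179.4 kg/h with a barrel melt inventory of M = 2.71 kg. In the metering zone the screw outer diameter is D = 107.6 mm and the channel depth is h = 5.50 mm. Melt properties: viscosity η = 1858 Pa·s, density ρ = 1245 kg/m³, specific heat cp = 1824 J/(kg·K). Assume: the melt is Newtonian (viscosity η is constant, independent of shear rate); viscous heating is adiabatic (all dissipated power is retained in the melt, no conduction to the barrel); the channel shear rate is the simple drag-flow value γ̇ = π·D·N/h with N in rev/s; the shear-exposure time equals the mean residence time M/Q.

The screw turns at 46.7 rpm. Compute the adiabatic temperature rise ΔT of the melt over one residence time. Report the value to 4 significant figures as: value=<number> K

value=101.8 K

Throughput in SI: Q_s = 179.4 kg/h ÷ 3600 s/h = 0.0498333 kg/s
t_res = M / Q_s = 2.71 ÷ 0.0498333 = 54.3813 s
Geometry in metres: D = 107.6 mm → 0.1076 m, h = 5.50 mm → 0.0055 m; screw speed N = 46.7 rpm = 0.778333 rev/s
γ̇ = π D N / h = (π)(0.1076)(0.778333) / 0.0055 = 47.8371 s⁻¹
ΔT = η·γ̇²·t_res/(ρ·cp) = [1858 × 47.8371² × 54.3813] / [1245 × 1824] = 101.82 K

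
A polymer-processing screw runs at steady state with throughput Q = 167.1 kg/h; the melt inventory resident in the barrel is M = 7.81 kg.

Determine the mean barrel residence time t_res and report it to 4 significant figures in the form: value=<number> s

Convert throughput: Q = 167.1 kg/h = 167.1/3600 = 0.0464167 kg/s
t_res = M / Q_s = 7.81 ÷ 0.0464167 = 168.259 s

value=168.3 s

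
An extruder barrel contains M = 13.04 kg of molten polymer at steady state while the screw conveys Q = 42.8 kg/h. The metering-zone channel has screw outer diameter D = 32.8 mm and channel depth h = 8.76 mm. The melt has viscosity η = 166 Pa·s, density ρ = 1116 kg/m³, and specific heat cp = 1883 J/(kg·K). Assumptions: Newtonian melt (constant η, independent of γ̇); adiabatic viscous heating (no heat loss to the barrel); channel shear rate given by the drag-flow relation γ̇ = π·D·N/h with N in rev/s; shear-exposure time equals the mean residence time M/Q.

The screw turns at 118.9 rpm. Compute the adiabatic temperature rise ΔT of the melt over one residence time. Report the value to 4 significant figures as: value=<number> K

Convert throughput: Q = 42.8 kg/h = 42.8/3600 = 0.0118889 kg/s
t_res = M / Q_s = 13.04 / 0.0118889 = 1096.82 s
Geometry in metres: D = 32.8 mm → 0.0328 m, h = 8.76 mm → 0.00876 m; screw speed N = 118.9 rpm = 1.98167 rev/s
γ̇ = π·D·N / h = π · 0.0328 · 1.98167 / 0.00876 = 23.3104 s⁻¹
ΔT = η·γ̇²·t_res / (ρ·cp) = 166 · (23.3104)² · 1096.82 / (1116 · 1883) = 47.0793 K

value=47.08 K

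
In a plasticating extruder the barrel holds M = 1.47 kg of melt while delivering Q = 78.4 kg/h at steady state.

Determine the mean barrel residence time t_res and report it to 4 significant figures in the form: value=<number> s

Throughput in SI: Q_s = 78.4 kg/h ÷ 3600 s/h = 0.0217778 kg/s
t_res = M / Q_s = 1.47 / 0.0217778 = 67.5 s

value=67.50 s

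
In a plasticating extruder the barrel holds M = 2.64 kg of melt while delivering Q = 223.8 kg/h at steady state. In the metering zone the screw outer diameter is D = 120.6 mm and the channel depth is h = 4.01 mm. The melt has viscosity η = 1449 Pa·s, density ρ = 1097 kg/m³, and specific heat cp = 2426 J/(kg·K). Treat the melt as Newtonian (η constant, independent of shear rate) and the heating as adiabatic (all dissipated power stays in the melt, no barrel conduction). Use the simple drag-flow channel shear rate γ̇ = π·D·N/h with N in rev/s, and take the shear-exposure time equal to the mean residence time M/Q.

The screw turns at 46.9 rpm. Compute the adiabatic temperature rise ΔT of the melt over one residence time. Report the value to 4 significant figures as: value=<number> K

value=126.1 K

Q_s = Q / 3600 = 223.8 / 3600 = 0.0621667 kg/s
Mean residence time: t_res = M/Q_s = 2.64 kg / 0.0621667 kg/s = 42.4665 s
Geometry in metres: D = 120.6 mm → 0.1206 m, h = 4.01 mm → 0.00401 m; screw speed N = 46.9 rpm = 0.781667 rev/s
γ̇ = π D N / h = (π)(0.1206)(0.781667) / 0.00401 = 73.8541 s⁻¹
ΔT = η·γ̇²·t_res/(ρ·cp) = [1449 × 73.8541² × 42.4665] / [1097 × 2426] = 126.115 K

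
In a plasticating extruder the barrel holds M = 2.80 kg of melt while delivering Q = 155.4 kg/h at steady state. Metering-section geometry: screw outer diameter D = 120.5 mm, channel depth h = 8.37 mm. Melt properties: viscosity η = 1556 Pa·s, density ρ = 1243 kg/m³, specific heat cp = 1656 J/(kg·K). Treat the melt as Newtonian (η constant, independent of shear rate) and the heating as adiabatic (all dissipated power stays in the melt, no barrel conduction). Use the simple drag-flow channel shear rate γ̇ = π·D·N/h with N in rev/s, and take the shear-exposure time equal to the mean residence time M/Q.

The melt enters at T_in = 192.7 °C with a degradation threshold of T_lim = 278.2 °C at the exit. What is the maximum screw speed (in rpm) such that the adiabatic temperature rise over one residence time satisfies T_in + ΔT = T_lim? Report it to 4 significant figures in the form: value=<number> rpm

Q_s = Q / 3600 = 155.4 / 3600 = 0.0431667 kg/s
t_res = M / Q_s = 2.80 ÷ 0.0431667 = 64.8649 s
Geometry in SI: D = 120.5 mm → 0.1205 m, h = 8.37 mm → 0.00837 m
ΔT_a = T_lim − T_in = 278.2 °C − 192.7 °C = 85.5 K
Invert ΔT = ηγ̇²t_res/(ρcp) for γ̇: γ̇_max² = ΔT_a ρ cp / (η t_res) = 85.5·1243·1656 / (1556·64.8649) = 1743.73 s⁻²
γ̇_max = √1743.73 = 41.758 s⁻¹
Solve γ̇ = πDN/h for N: N_max = γ̇_max·h/(π·D) = 41.758 × 0.00837 / (π × 0.1205) = 0.923268 rev/s = 55.3961 rpm

value=55.40 rpm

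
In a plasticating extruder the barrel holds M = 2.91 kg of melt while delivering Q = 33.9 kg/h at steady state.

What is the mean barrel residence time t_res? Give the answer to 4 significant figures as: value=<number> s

Throughput in SI: Q_s = 33.9 kg/h ÷ 3600 s/h = 0.00941667 kg/s
t_res = M / Q_s = 2.91 ÷ 0.00941667 = 309.027 s

value=309.0 s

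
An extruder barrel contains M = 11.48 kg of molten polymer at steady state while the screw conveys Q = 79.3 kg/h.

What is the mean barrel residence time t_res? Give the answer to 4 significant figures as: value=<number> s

Q_s = Q / 3600 = 79.3 / 3600 = 0.0220278 kg/s
t_res = M / Q_s = 11.48 ÷ 0.0220278 = 521.16 s

value=521.2 s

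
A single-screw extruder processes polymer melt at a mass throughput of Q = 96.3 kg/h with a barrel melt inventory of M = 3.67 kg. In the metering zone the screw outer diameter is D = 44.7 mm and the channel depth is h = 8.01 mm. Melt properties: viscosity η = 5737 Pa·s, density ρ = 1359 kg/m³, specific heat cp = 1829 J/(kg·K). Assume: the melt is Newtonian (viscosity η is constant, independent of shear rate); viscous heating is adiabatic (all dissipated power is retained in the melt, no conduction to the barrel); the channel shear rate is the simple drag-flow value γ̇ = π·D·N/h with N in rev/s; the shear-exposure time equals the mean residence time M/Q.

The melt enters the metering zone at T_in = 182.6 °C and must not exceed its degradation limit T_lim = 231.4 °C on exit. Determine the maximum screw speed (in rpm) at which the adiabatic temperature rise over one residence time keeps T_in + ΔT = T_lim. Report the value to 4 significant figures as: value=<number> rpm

value=42.49 rpm

Throughput in SI: Q_s = 96.3 kg/h ÷ 3600 s/h = 0.02675 kg/s
t_res = M / Q_s = 3.67 ÷ 0.02675 = 137.196 s
Geometry in SI: D = 44.7 mm → 0.0447 m, h = 8.01 mm → 0.00801 m
Allowable rise: ΔT_a = T_lim − T_in = 231.4 − 182.6 = 48.8 K
Invert ΔT = ηγ̇²t_res/(ρcp) for γ̇: γ̇_max² = ΔT_a ρ cp / (η t_res) = 48.8·1359·1829 / (5737·137.196) = 154.108 s⁻²
γ̇_max = √154.108 = 12.414 s⁻¹
Solve γ̇ = πDN/h for N: N_max = γ̇_max·h/(π·D) = 12.414 × 0.00801 / (π × 0.0447) = 0.708089 rev/s = 42.4854 rpm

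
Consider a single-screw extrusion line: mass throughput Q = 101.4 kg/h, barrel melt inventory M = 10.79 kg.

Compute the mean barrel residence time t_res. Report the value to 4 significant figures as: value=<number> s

value=383.1 s

Throughput in SI: Q_s = 101.4 kg/h ÷ 3600 s/h = 0.0281667 kg/s
t_res = M / Q_s = 10.79 / 0.0281667 = 383.077 s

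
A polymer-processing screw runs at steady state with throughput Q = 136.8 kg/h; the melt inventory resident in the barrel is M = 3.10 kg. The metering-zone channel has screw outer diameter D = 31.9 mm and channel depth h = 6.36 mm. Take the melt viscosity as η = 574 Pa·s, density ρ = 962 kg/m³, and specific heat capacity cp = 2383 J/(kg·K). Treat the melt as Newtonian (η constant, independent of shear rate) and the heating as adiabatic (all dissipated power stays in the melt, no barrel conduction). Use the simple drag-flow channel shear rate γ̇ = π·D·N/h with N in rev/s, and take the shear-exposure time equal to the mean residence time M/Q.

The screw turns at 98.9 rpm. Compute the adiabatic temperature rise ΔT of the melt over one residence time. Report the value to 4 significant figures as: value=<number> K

Convert throughput: Q = 136.8 kg/h = 136.8/3600 = 0.038 kg/s
t_res = M / Q_s = 3.10 / 0.038 = 81.5789 s
D = 31.9 mm = 0.0319 m;  h = 6.36 mm = 0.00636 m;  N = 98.9 rpm / 60 = 1.64833 rev/s
γ̇ = π D N / h = (π)(0.0319)(1.64833) / 0.00636 = 25.9734 s⁻¹
Adiabatic rise: ΔT = η γ̇² t_res / (ρ cp) = 574·(25.9734)²·81.5789 / (962·2383) = 13.78 K

value=13.78 K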